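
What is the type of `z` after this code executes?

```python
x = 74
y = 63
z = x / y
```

int / int = float

float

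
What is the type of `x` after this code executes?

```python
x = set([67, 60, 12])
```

set() constructor returns set

set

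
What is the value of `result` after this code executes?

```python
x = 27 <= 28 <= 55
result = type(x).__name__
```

x is bool; result = 'bool'

'bool'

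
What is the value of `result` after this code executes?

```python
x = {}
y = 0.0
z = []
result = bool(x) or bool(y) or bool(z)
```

x = {}; y = 0.0; z = []; result = False

False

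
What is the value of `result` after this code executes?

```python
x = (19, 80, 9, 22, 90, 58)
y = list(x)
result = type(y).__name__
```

x is tuple; y is list; result = 'list'

'list'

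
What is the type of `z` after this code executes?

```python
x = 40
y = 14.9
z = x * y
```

int * float = float

float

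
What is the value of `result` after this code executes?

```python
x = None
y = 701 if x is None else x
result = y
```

x = None; y = 701; result = 701

701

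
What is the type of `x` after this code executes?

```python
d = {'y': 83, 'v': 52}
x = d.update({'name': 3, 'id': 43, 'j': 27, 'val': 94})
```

dict.update() returns None

NoneType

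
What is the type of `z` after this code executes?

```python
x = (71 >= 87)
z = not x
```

'not' returns bool

bool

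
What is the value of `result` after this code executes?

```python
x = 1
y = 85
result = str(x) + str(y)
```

x = 1; y = 85; result = '185'

'185'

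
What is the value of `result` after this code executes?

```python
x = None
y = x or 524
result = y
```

x = None; y = 524; result = 524

524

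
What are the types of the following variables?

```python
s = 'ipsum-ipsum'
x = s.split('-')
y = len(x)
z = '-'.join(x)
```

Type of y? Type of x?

len() returns int; str.split() returns list

int, list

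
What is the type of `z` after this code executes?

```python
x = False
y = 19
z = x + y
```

bool + int = int (bool is subclass of int)

int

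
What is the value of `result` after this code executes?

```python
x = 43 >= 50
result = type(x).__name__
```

x is bool; result = 'bool'

'bool'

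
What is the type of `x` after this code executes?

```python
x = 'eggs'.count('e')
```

str.count() returns int

int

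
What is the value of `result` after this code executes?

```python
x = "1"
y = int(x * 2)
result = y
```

x = '1'; y = 11; result = 11

11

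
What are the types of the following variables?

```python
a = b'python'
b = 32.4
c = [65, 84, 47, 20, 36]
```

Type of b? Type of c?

b is assigned a number with a decimal point, so it is a float; c is assigned a list literal (square brackets)

float, list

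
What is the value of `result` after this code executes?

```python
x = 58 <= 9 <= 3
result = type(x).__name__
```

x is bool; result = 'bool'

'bool'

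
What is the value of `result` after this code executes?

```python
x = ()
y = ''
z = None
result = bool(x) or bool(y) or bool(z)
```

x = (); y = ''; z = None; result = False

False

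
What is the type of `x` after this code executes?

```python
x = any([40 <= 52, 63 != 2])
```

any() returns bool

bool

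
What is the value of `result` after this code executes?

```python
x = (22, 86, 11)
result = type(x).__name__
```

x is tuple; result = 'tuple'

'tuple'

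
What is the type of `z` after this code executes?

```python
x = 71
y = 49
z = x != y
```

Comparison returns bool

bool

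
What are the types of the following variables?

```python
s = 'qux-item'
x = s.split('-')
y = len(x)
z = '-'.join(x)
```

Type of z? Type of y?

str.join() returns str; len() returns int

str, int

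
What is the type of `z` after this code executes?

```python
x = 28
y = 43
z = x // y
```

int // int = int

int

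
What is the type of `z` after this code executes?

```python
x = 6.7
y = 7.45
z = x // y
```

float // float = float

float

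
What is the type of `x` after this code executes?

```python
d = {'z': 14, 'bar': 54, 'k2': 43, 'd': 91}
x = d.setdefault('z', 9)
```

dict.setdefault() returns the (existing or default) value

int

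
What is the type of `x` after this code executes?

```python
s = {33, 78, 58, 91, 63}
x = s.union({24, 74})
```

set.union() returns a new set

set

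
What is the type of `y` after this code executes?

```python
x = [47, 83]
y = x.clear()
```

list.clear() returns None

NoneType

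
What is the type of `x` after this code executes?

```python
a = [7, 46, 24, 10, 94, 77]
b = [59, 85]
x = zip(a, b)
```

zip() returns a zip object

zip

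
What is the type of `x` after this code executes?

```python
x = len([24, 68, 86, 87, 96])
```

len() always returns int

int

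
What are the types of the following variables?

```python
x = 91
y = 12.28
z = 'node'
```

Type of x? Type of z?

x is assigned a bare integer (no decimal point), so it is an int; z is assigned a quoted string literal, so it is a str

int, str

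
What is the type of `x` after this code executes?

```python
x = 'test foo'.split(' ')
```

str.split() returns list

list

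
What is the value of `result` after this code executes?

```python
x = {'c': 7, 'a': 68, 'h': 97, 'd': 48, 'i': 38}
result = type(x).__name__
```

x is dict; result = 'dict'

'dict'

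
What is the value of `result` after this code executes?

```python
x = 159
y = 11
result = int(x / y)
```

x = 159; y = 11; result = 14

14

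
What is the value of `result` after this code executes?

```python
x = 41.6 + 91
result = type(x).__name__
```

x is float; result = 'float'

'float'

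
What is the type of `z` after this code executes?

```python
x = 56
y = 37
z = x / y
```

int / int = float

float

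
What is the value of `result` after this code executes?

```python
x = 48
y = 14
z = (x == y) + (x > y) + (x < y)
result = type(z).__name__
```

x is int; y is int; z is int; result = 'int'

'int'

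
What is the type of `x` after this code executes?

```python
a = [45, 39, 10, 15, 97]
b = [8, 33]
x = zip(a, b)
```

zip() returns a zip object

zip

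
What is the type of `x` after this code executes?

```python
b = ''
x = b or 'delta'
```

'or' returns first truthy value (str)

str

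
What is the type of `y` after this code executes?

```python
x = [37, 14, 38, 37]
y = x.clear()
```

list.clear() returns None

NoneType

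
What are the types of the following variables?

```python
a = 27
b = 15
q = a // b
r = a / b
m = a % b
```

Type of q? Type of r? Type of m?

// returns int; / returns float; % of ints returns int

int, float, int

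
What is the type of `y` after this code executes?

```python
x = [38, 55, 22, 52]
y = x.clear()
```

list.clear() returns None

NoneType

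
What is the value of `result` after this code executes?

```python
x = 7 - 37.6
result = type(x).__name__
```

x is float; result = 'float'

'float'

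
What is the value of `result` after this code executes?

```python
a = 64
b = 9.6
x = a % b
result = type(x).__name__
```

a is int; b is float; x is float; result = 'float'

'float'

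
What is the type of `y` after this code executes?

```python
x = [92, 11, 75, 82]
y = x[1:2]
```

Slicing a list returns a list

list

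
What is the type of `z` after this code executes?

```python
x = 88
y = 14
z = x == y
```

Equality comparison returns bool

bool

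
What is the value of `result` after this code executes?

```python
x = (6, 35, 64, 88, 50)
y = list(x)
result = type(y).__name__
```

x is tuple; y is list; result = 'list'

'list'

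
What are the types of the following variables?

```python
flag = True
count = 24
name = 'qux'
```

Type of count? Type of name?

count is assigned a bare integer (no decimal point), so it is an int; name is assigned a quoted string literal, so it is a str

int, str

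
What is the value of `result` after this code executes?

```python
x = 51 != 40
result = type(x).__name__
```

x is bool; result = 'bool'

'bool'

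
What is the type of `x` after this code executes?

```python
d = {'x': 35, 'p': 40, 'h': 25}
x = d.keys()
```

.keys() returns dict_keys view

dict_keys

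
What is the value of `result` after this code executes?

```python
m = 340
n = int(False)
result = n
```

m = 340; n = 0; result = 0

0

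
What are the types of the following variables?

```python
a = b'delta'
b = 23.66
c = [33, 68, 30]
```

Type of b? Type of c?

b is assigned a number with a decimal point, so it is a float; c is assigned a list literal (square brackets)

float, list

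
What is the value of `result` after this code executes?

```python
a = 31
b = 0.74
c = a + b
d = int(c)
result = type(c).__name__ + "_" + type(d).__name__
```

a is int; b is float; c is float; d is int; result = 'float_int'

'float_int'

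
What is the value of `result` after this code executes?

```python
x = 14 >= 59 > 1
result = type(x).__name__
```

x is bool; result = 'bool'

'bool'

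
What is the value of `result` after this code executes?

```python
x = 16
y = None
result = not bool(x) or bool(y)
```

x = 16; y = None; result = False

False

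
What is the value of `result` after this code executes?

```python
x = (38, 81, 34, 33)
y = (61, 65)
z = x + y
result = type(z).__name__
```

x is tuple; y is tuple; z is tuple; result = 'tuple'

'tuple'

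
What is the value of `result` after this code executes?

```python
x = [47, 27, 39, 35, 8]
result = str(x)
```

x = [47, 27, 39, 35, 8]; result = '[47, 27, 39, 35, 8]'

'[47, 27, 39, 35, 8]'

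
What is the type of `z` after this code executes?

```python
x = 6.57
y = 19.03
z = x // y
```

float // float = float

float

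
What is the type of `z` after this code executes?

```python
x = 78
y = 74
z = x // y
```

int // int = int

int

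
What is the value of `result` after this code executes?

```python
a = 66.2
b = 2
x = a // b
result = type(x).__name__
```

a is float; b is int; x is float; result = 'float'

'float'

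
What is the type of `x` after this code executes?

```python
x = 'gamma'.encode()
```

str.encode() returns bytes

bytes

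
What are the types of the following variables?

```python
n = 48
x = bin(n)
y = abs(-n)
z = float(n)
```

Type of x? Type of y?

bin() returns str; abs() of int returns int

str, int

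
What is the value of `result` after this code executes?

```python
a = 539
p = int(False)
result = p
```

a = 539; p = 0; result = 0

0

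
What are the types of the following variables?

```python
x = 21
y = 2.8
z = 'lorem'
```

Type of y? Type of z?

y is assigned a number with a decimal point, so it is a float; z is assigned a quoted string literal, so it is a str

float, str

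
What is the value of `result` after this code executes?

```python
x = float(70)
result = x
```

x = 70.0; result = 70.0

70.0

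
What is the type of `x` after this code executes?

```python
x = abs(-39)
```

abs() of int returns int

int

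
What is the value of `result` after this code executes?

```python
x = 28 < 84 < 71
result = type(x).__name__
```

x is bool; result = 'bool'

'bool'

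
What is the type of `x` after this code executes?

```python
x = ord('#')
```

ord() returns int (code point)

int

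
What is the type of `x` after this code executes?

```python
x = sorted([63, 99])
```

sorted() always returns list

list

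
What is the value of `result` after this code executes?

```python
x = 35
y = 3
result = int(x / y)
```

x = 35; y = 3; result = 11

11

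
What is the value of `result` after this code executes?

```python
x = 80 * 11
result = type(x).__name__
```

x is int; result = 'int'

'int'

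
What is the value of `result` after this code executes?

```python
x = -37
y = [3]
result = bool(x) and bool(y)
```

x = -37; y = [3]; result = True

True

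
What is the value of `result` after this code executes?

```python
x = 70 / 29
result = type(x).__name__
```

x is float; result = 'float'

'float'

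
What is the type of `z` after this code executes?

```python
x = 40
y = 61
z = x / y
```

int / int = float

float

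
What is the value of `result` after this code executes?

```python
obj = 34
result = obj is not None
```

obj = 34; result = True

True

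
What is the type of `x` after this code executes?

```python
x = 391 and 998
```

'and' with truthy values returns last operand (int)

int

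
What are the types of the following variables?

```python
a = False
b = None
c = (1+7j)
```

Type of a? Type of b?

a is assigned the constant False, which has type bool; b is assigned None, whose type is NoneType

bool, NoneType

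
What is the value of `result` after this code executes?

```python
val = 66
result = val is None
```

val = 66; result = False

False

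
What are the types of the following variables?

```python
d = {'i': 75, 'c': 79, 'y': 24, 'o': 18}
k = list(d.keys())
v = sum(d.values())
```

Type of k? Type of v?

list() converts to list; sum of ints is int

list, int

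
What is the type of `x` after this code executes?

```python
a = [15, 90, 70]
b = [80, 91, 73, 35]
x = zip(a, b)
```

zip() returns a zip object

zip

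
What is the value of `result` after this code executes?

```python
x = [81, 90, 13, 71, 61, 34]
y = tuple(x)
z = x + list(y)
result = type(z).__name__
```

x is list; y is tuple; z is list; result = 'list'

'list'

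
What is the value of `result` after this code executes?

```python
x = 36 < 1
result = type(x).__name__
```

x is bool; result = 'bool'

'bool'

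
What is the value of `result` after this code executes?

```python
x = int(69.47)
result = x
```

x = 69; result = 69

69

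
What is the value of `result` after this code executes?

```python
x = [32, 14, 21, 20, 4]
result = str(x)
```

x = [32, 14, 21, 20, 4]; result = '[32, 14, 21, 20, 4]'

'[32, 14, 21, 20, 4]'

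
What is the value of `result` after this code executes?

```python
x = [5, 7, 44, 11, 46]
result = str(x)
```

x = [5, 7, 44, 11, 46]; result = '[5, 7, 44, 11, 46]'

'[5, 7, 44, 11, 46]'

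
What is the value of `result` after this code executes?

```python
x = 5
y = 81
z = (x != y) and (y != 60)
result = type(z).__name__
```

x is int; y is int; z is bool; result = 'bool'

'bool'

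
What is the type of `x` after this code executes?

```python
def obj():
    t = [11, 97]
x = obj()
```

Function without return returns None

NoneType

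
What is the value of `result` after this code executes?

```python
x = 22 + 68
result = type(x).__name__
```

x is int; result = 'int'

'int'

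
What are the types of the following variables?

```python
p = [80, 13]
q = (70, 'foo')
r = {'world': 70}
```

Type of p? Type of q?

p is assigned a list literal (square brackets); q is assigned a tuple (parenthesized, comma-separated values)

list, tuple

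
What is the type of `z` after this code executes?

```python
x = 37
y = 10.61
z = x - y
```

int - float = float

float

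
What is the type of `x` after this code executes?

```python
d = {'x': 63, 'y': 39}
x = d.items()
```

dict.items() returns dict_items view

dict_items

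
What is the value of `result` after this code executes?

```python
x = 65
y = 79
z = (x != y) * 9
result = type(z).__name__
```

x is int; y is int; z is int; result = 'int'

'int'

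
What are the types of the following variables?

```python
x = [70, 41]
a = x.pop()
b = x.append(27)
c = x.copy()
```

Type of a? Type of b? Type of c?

pop() returns element; append() returns None; copy() returns list

int, NoneType, list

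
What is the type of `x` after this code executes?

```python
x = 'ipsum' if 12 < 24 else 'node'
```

Both branches of conditional are str

str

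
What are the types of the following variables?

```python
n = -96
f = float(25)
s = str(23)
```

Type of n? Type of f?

n is assigned a bare integer (no decimal point), so it is an int; f is assigned the result of calling float(), which returns a float

int, float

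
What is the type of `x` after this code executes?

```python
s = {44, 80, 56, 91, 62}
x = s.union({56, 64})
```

set.union() returns a new set

set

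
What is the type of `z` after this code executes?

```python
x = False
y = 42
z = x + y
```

bool + int = int (bool is subclass of int)

int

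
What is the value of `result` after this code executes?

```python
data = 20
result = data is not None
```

data = 20; result = True

True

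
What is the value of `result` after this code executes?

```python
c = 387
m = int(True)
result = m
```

c = 387; m = 1; result = 1

1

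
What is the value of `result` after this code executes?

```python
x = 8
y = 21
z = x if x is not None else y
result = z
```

x = 8; y = 21; z = 8; result = 8

8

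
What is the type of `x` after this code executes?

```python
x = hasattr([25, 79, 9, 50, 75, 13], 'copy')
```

hasattr() returns bool

bool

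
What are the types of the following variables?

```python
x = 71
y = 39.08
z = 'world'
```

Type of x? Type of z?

x is assigned a bare integer (no decimal point), so it is an int; z is assigned a quoted string literal, so it is a str

int, str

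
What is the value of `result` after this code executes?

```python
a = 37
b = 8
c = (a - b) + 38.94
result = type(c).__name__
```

a is int; b is int; c is float; result = 'float'

'float'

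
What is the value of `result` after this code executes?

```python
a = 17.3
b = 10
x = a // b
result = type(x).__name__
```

a is float; b is int; x is float; result = 'float'

'float'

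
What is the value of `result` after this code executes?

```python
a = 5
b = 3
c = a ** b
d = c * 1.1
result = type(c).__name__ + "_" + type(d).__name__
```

a is int; b is int; c is int; d is float; result = 'int_float'

'int_float'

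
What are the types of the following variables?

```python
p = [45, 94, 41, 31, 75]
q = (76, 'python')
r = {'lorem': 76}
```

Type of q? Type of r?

q is assigned a tuple (parenthesized, comma-separated values); r is assigned a dict literal ({key: value})

tuple, dict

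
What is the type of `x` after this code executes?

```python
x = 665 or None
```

'or' returns first truthy value

int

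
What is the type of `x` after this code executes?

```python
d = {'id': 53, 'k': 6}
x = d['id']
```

Accessing dict[str, int] with str key returns int

int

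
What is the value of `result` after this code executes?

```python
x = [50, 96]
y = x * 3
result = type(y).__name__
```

x is list; y is list; result = 'list'

'list'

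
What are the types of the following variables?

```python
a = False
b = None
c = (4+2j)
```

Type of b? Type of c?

b is assigned None, whose type is NoneType; c is assigned (4+2j), an int plus an imaginary literal (j suffix), which evaluates to complex

NoneType, complex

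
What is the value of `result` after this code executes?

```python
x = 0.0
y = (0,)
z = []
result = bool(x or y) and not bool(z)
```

x = 0.0; y = (0,); z = []; result = True

True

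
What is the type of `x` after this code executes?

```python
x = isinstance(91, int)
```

isinstance() returns bool

bool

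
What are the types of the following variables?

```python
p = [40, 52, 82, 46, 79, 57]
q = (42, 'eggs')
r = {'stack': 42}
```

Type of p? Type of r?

p is assigned a list literal (square brackets); r is assigned a dict literal ({key: value})

list, dict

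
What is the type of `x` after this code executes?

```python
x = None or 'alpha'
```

'or' with None returns the other truthy value (str)

str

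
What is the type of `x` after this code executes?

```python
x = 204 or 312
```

'or' returns first truthy value (int)

int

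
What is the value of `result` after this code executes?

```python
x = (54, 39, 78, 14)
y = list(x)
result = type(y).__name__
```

x is tuple; y is list; result = 'list'

'list'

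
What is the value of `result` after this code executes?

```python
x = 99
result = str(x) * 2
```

x = 99; result = '9999'

'9999'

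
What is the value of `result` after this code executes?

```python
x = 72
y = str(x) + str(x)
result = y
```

x = 72; y = '7272'; result = '7272'

'7272'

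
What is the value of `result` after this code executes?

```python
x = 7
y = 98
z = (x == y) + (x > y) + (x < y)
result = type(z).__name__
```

x is int; y is int; z is int; result = 'int'

'int'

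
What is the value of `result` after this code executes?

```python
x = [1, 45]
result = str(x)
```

x = [1, 45]; result = '[1, 45]'

'[1, 45]'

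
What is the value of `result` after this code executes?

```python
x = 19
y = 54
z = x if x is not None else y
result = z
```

x = 19; y = 54; z = 19; result = 19

19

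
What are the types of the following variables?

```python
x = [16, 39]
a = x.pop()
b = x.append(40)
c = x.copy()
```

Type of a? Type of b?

pop() returns element; append() returns None

int, NoneType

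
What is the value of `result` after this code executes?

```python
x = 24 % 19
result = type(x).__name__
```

x is int; result = 'int'

'int'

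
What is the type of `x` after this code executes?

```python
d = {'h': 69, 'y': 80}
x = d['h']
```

Accessing dict[str, int] with str key returns int

int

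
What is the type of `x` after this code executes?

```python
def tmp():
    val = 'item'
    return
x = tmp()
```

Bare return returns None

NoneType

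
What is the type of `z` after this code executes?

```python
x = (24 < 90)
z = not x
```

'not' returns bool

bool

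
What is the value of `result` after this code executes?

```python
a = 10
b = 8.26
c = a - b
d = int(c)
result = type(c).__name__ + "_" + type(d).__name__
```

a is int; b is float; c is float; d is int; result = 'float_int'

'float_int'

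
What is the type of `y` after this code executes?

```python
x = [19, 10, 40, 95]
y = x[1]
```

Indexing list[int] returns int

int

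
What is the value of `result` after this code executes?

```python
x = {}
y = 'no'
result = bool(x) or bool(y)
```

x = {}; y = 'no'; result = True

True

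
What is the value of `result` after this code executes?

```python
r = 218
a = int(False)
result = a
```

r = 218; a = 0; result = 0

0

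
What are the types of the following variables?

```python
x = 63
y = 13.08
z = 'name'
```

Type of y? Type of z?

y is assigned a number with a decimal point, so it is a float; z is assigned a quoted string literal, so it is a str

float, str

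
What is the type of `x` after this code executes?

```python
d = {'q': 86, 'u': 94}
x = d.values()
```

.values() returns dict_values view

dict_values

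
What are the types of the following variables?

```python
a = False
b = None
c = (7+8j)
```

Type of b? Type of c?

b is assigned None, whose type is NoneType; c is assigned (7+8j), an int plus an imaginary literal (j suffix), which evaluates to complex

NoneType, complex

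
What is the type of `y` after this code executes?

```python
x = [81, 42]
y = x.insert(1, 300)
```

list.insert() returns None

NoneType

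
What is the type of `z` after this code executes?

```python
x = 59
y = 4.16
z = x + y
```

int + float = float

float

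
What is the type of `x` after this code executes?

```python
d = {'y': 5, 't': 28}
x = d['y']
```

Accessing dict[str, int] with str key returns int

int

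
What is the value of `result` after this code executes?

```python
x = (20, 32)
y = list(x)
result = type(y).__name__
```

x is tuple; y is list; result = 'list'

'list'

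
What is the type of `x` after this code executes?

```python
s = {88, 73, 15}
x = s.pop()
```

Popping from set[int] returns int

int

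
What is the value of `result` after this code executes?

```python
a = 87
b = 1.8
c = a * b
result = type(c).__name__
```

a is int; b is float; c is float; result = 'float'

'float'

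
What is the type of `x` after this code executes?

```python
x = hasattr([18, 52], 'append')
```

hasattr() returns bool

bool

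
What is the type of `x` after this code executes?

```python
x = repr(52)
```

repr() returns str

str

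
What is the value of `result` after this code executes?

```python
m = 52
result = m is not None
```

m = 52; result = True

True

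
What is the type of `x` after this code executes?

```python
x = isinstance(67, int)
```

isinstance() returns bool

bool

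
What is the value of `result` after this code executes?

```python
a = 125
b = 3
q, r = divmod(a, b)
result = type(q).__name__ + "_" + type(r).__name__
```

a is int; b is int; q is int; r is int; result = 'int_int'

'int_int'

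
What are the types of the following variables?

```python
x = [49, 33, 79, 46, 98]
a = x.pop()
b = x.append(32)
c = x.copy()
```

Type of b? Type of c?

append() returns None; copy() returns list

NoneType, list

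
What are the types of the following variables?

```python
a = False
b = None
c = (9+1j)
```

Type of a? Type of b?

a is assigned the constant False, which has type bool; b is assigned None, whose type is NoneType

bool, NoneType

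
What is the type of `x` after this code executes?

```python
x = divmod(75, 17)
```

divmod() returns tuple of (quotient, remainder)

tuple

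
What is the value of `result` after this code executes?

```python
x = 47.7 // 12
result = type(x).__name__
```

x is float; result = 'float'

'float'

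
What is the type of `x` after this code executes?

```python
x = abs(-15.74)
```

abs() of float returns float

float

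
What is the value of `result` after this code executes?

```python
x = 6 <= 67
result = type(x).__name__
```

x is bool; result = 'bool'

'bool'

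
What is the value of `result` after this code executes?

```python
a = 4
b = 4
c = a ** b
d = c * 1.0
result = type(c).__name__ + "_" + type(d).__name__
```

a is int; b is int; c is int; d is float; result = 'int_float'

'int_float'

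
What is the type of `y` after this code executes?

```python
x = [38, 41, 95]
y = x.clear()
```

list.clear() returns None

NoneType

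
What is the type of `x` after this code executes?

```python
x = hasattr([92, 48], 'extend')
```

hasattr() returns bool

bool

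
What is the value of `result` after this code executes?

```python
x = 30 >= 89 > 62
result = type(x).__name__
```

x is bool; result = 'bool'

'bool'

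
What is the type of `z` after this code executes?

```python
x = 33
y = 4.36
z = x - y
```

int - float = float

float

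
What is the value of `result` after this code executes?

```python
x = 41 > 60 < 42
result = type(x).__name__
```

x is bool; result = 'bool'

'bool'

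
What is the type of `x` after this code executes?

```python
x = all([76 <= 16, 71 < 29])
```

all() returns bool

bool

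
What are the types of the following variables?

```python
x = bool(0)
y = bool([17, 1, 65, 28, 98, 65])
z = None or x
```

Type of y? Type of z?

bool() returns bool; None or bool returns the bool

bool, bool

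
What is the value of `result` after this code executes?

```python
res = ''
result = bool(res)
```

res = ''; result = False

False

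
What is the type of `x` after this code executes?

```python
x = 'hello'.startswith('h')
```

str.startswith() returns bool

bool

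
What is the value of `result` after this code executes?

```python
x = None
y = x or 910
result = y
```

x = None; y = 910; result = 910

910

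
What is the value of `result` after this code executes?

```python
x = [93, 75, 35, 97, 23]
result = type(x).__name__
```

x is list; result = 'list'

'list'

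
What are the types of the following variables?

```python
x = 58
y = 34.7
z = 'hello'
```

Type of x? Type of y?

x is assigned a bare integer (no decimal point), so it is an int; y is assigned a number with a decimal point, so it is a float

int, float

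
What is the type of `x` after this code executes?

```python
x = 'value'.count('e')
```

str.count() returns int

int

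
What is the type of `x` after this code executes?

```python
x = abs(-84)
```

abs() of int returns int

int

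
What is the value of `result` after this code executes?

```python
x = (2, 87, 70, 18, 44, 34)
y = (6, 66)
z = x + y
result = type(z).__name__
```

x is tuple; y is tuple; z is tuple; result = 'tuple'

'tuple'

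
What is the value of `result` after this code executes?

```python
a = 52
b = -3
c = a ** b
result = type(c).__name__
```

a is int; b is int; c is float; result = 'float'

'float'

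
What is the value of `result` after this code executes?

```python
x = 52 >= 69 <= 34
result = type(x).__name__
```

x is bool; result = 'bool'

'bool'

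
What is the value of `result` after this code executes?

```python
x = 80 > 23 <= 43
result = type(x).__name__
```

x is bool; result = 'bool'

'bool'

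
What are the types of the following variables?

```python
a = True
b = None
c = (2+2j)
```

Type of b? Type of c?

b is assigned None, whose type is NoneType; c is assigned (2+2j), an int plus an imaginary literal (j suffix), which evaluates to complex

NoneType, complex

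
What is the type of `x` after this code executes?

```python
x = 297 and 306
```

'and' with truthy values returns last operand (int)

int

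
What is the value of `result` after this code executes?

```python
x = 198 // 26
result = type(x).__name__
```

x is int; result = 'int'

'int'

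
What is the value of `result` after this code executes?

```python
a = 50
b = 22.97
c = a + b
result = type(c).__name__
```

a is int; b is float; c is float; result = 'float'

'float'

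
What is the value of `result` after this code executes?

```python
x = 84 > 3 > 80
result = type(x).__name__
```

x is bool; result = 'bool'

'bool'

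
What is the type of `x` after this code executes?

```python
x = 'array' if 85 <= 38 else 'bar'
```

Both branches of conditional are str

str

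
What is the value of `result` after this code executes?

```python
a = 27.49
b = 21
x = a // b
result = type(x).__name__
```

a is float; b is int; x is float; result = 'float'

'float'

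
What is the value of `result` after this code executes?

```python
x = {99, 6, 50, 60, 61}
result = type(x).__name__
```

x is set; result = 'set'

'set'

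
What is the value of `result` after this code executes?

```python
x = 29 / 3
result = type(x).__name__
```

x is float; result = 'float'

'float'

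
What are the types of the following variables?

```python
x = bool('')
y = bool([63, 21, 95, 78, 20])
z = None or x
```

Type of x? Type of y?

bool() returns bool; bool() returns bool

bool, bool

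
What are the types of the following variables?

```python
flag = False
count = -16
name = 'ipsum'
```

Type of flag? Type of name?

flag is assigned the constant False, which has type bool; name is assigned a quoted string literal, so it is a str

bool, str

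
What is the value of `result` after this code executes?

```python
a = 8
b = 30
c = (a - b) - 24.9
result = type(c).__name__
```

a is int; b is int; c is float; result = 'float'

'float'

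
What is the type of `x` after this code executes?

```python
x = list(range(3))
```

list(range()) returns list

list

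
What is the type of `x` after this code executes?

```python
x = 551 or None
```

'or' returns first truthy value

int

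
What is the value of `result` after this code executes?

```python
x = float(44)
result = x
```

x = 44.0; result = 44.0

44.0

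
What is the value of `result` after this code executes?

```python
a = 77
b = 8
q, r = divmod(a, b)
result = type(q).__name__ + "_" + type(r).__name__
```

a is int; b is int; q is int; r is int; result = 'int_int'

'int_int'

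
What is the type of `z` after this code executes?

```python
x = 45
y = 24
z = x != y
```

Comparison returns bool

bool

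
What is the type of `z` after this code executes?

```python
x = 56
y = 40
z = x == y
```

Equality comparison returns bool

bool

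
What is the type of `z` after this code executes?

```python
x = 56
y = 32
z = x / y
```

int / int = float

float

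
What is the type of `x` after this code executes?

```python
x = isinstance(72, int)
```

isinstance() returns bool

bool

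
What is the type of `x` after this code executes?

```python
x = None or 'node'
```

'or' with None returns the other truthy value (str)

str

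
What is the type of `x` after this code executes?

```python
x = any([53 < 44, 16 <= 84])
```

any() returns bool

bool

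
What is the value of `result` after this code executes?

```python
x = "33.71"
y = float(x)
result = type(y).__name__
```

x is str; y is float; result = 'float'

'float'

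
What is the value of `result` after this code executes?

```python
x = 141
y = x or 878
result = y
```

x = 141; y = 141; result = 141

141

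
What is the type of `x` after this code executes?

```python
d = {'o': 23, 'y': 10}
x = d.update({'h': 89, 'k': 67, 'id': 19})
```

dict.update() returns None

NoneType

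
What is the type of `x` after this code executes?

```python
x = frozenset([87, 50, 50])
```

frozenset() returns frozenset

frozenset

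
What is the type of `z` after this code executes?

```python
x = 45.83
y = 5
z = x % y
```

float % int = float

float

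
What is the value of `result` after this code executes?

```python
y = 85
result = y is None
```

y = 85; result = False

False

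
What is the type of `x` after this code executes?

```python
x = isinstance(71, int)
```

isinstance() returns bool

bool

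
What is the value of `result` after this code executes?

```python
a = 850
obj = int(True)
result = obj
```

a = 850; obj = 1; result = 1

1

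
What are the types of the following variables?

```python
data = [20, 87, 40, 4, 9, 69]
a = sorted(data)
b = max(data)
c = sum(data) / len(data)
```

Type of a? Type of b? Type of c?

sorted() returns list; max of ints returns int; int / int = float

list, int, float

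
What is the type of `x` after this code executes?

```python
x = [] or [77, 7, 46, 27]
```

'or' returns first truthy value (list)

list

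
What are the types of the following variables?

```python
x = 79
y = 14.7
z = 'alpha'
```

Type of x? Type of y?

x is assigned a bare integer (no decimal point), so it is an int; y is assigned a number with a decimal point, so it is a float

int, float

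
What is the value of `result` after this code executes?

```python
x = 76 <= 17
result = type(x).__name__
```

x is bool; result = 'bool'

'bool'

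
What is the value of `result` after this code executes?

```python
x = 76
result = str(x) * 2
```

x = 76; result = '7676'

'7676'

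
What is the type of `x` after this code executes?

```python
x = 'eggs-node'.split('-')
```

str.split() returns list

list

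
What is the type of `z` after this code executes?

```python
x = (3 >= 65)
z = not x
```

'not' returns bool

bool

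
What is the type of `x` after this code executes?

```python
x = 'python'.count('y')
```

str.count() returns int

int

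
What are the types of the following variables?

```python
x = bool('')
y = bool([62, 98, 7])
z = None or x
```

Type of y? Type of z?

bool() returns bool; None or bool returns the bool

bool, bool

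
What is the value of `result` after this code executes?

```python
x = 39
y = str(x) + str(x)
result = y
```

x = 39; y = '3939'; result = '3939'

'3939'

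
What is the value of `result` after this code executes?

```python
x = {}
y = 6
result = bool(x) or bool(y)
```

x = {}; y = 6; result = True

True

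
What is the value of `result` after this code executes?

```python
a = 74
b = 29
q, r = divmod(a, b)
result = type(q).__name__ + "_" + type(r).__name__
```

a is int; b is int; q is int; r is int; result = 'int_int'

'int_int'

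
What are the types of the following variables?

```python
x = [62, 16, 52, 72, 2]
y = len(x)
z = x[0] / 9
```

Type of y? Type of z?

len() returns int; int / int = float

int, float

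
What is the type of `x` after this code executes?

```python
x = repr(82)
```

repr() returns str

str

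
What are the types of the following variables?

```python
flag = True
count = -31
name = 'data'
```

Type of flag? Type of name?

flag is assigned the constant True, which has type bool; name is assigned a quoted string literal, so it is a str

bool, str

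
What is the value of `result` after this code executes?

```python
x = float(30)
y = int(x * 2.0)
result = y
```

x = 30.0; y = 60; result = 60

60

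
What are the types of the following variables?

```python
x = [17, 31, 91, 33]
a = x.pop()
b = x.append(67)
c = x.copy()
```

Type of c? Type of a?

copy() returns list; pop() returns element

list, int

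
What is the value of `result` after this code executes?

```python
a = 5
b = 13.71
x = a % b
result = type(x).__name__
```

a is int; b is float; x is float; result = 'float'

'float'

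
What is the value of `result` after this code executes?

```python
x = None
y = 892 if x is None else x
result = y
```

x = None; y = 892; result = 892

892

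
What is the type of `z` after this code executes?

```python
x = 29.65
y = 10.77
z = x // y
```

float // float = float

float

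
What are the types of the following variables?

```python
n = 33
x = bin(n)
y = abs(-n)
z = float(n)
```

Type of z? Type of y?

float() returns float; abs() of int returns int

float, int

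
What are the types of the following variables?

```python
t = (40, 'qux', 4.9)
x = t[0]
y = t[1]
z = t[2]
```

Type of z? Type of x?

tuple[2] is float; tuple[0] is int

float, int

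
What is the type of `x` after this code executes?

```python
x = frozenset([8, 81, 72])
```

frozenset() returns frozenset

frozenset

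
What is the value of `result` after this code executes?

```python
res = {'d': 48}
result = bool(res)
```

res = {'d': 48}; result = True

True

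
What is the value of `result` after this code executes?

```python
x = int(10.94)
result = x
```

x = 10; result = 10

10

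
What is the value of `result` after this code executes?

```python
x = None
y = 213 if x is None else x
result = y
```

x = None; y = 213; result = 213

213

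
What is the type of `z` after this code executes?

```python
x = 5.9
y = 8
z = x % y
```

float % int = float

float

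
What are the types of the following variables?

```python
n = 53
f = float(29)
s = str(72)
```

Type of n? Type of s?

n is assigned a bare integer (no decimal point), so it is an int; s is assigned the result of calling str(), which returns a str

int, str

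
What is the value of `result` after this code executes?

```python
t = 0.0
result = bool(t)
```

t = 0.0; result = False

False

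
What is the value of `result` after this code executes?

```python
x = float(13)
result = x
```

x = 13.0; result = 13.0

13.0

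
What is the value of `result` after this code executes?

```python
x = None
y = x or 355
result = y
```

x = None; y = 355; result = 355

355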